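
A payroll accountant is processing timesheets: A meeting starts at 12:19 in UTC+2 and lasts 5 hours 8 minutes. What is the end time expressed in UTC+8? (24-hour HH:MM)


Start: 12:19 in UTC+2
Step 1 - add duration:
  minutes: 19 + 8 = 27
  hours: 12 + 5 + 0 = 17
  end in UTC+2: 17:27
Step 2 - convert UTC+2 -> UTC+8:
  offset difference: 8 - (2) = 6 hours
  17 + (6) = 23 -> mod 24 = 23
Result: 23:27 in UTC+8

23:27


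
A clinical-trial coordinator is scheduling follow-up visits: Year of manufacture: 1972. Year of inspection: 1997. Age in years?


Birth year: 1972
Current year: 1997
Age = current year - birth year
Age = 1997 - 1972 = 25

25


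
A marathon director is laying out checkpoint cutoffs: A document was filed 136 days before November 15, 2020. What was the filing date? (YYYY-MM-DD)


Start: 2020-11-15
Subtracting 136 days
Days already passed in November: 15
After going back through November: 121 more days to subtract
October 2020: 31 days, 90 remaining
September 2020: 30 days, 60 remaining
August 2020: 31 days, 29 remaining
July 2020 has 31 days, need 29
Result: 2020-07-02

2020-07-02


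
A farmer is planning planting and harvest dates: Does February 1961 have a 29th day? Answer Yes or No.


Year: 1961
Divisible by 4? 1961 / 4 = 490.25 -> No
Not divisible by 4, so NOT a leap year

No


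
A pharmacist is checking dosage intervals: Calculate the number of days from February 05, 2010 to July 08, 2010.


Start date: 2010-02-05
End date: 2010-07-08
Feb 2010: +24 days
Mar 2010: +31 days
Apr 2010: +30 days
... (3 more months)
Total: 153 days

153


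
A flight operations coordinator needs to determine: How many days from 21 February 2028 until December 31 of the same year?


Start: February 21, 2028
End: December 31, 2028
Days left in February: 8
March: 31
April: 30
May: 31
June: 30
... plus remaining months
Sum of remaining months: 306
Total: 8 + 306 = 314

314


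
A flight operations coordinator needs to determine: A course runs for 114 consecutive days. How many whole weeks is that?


Total days: 114
Days per week: 7
Division: 114 / 7 = 16 remainder 2
Complete weeks: 16
Remaining days: 2

16


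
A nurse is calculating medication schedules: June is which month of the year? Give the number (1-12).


Calendar month order:
5. May
6. June <--
7. July
June is month number 6

6


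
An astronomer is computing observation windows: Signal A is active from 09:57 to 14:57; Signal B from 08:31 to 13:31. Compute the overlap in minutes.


Interval A: [597, 897] minutes from midnight
Interval B: [511, 811] minutes from midnight
Overlap start = max(597, 511) = 597
Overlap end = min(897, 811) = 811
Overlap = 811 - 597 = 214 minutes

214


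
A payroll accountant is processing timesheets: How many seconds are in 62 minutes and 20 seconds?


Minutes: 62
Extra seconds: 20
Seconds per minute: 60
Minutes to seconds: 62 x 60 = 3720
Total: 3720 + 20 = 3740

3740


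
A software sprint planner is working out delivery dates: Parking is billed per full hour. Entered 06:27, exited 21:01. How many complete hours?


Start: 06:27
End: 21:01
Hour difference: 21 - 6 = 15 hours
Minute difference: 1 - 27 = -26 minutes
Total minutes: 874
Complete hours: 874 / 60 = 14 (remainder 34)

14


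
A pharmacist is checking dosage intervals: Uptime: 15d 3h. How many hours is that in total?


Days: 15
Extra hours: 3
Hours per day: 24
Days to hours: 15 x 24 = 360
Total: 360 + 3 = 363

363


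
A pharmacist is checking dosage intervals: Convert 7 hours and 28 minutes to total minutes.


Hours: 7
Minutes: 28
Convert hours to minutes: 7 x 60 = 420
Add remaining minutes: 420 + 28 = 448

448


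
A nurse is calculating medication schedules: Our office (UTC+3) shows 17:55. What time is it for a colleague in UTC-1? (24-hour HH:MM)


Local time: 17:55 at UTC+3 (offset 3h)
Target zone: UTC-1 (offset -1h)
Difference: -1 - (3) = -4 hours
Calculation: 17 + (-4) = 13
Result: 13:55

13:55


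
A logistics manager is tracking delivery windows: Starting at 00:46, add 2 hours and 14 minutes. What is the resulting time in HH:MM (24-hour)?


Start time: 00:46
Adding: 2 hours 14 minutes
Minutes: 46 + 14 = 60
Minute overflow: 60 >= 60, so carry 1 hour, minutes = 0
Hours: 0 + 2 + 1 = 3
Result: 03:00

03:00


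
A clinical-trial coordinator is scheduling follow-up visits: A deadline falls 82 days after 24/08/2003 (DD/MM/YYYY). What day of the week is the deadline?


Start: 2003-08-24 (Sunday)
Step 1 - find target date: add 82 days
  2003-08-24 + 82 days = 2003-11-14
Step 2 - day of week:
  82 mod 7 = 5
  Sunday + 5 days -> Friday
Result: Friday (2003-11-14)

Friday


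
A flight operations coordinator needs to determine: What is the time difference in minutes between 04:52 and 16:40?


Start time: 04:52 = 292 minutes from midnight
End time: 16:40 = 1000 minutes from midnight
Difference: 1000 - 292 = 708 minutes
That is 11 hours and 48 minutes

708


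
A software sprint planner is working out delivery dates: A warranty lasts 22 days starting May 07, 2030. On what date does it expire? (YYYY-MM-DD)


Start: 2030-05-07
Adding 22 days
Days remaining in May: 24
Result: 2030-05-29

2030-05-29


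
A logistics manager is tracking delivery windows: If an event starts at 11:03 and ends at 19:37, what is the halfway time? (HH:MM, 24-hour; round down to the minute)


Start time: 11:03 = 663 minutes from midnight
End time: 19:37 = 1177 minutes from midnight
Sum: 663 + 1177 = 1840
Midpoint: 1840 / 2 = 920 minutes
Convert: 920 / 60 = 15 hours, 20 minutes
Result: 15:20

15:20


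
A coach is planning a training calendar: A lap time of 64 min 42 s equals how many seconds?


Minutes: 64
Seconds: 42
Convert minutes to seconds: 64 x 60 = 3840
Add remaining seconds: 3840 + 42 = 3882

3882


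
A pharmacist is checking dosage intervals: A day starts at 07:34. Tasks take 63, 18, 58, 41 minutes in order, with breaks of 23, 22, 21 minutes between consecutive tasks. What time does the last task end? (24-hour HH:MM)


Start: 07:34 = 454 min from midnight
  after task 1 (63 min): 08:37
  after break (23 min): 09:00
  after task 2 (18 min): 09:18
  after break (22 min): 09:40
  after task 3 (58 min): 10:38
  after break (21 min): 10:59
  after task 4 (41 min): 11:40
Total elapsed: 246 minutes
End time: 11:40

11:40


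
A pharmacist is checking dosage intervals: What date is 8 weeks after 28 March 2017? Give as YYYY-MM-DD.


Start: 2017-03-28
Weeks to add: 8
Convert to days: 8 x 7 = 56 days
Add 56 days to 2017-03-28
Result: 2017-05-23

2017-05-23


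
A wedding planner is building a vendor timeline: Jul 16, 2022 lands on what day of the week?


Date: 2022-07-16
January 1, 2022 is a Saturday
Day of year: 197
Offset from Jan 1: 196 days
196 mod 7 = 0
Result: Saturday

Saturday


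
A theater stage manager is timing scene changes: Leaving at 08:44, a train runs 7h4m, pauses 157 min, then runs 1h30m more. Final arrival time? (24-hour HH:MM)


Depart: 08:44
Leg 1: +424 min -> 15:48
Layover: +157 min -> 18:25
Leg 2: +90 min -> 19:55
Total travel: 671 minutes = 11h 11m
Arrival: 19:55

19:55


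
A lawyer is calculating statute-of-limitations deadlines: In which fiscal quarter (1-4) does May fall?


Month: May (month 5)
Q1: January-March (months 1-3)
Q2: April-June (months 4-6)
Q3: July-September (months 7-9)
Q4: October-December (months 10-12)
Month 5 falls in Q2

2


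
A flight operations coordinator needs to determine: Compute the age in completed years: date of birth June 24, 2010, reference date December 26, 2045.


Birth: 2010-06-24
Reference: 2045-12-26
Year difference: 2045 - 2010 = 35
Has birthday (06-24) occurred by 12-26? Yes
Age in full years: 35

35


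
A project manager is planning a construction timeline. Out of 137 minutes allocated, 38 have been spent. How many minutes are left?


Total budget: 137 minutes
Time used: 38 minutes
Remaining: 137 - 38 = 99 minutes
Percent used: 27.7%
Percent remaining: 72.3%

99


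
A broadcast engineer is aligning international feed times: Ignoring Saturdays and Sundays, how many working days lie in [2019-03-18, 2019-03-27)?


Start: 2019-03-18 (Monday)
End (exclusive): 2019-03-27 (Wednesday)
Total calendar days: 9
Full weeks: 9 // 7 = 1 -> 5 weekdays
Remaining 2 days starting on Monday:
  Mon(w), Tue(w) -> 2 weekdays
Total business days: 5 + 2 = 7

7


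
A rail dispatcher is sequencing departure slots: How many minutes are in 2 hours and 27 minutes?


Hours: 2
Extra minutes: 27
Minutes per hour: 60
Hours to minutes: 2 x 60 = 120
Total: 120 + 27 = 147

147


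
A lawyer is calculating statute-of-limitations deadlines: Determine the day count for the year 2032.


Year: 2032
Check leap year rules:
Divisible by 4? Yes
Divisible by 100? No
2032 is a leap year
Days: 366

366


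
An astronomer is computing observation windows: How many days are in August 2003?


Month: August
Year: 2003
August is a 31-day month
Total: 31 days

31


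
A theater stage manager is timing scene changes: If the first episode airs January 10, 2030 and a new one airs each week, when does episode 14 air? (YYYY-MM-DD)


First occurrence: 2030-01-10 (occurrence 1)
Each occurrence is 7 days after the previous.
Occurrence 14 is 13 weeks after the first.
13 weeks = 91 days
2030-01-10 + 91 days = 2030-04-11

2030-04-11


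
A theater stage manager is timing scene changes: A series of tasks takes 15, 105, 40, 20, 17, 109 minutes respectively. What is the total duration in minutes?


Durations: 15, 105, 40, 20, 17, 109
Running sum: 15
+ 105 = 120
+ 40 = 160
+ 20 = 180
+ 17 = 197
+ 109 = 306
Total duration: 306 minutes
That is 5 hours and 6 minutes

306


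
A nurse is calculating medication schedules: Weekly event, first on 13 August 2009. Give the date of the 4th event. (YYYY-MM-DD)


First occurrence: 2009-08-13 (occurrence 1)
Each occurrence is 7 days after the previous.
Occurrence 4 is 3 weeks after the first.
3 weeks = 21 days
2009-08-13 + 21 days = 2009-09-03

2009-09-03


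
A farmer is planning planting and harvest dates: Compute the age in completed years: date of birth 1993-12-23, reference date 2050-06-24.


Birth: 1993-12-23
Reference: 2050-06-24
Year difference: 2050 - 1993 = 57
Has birthday (12-23) occurred by 06-24? No
Birthday not yet reached this year -> subtract 1
Age in full years: 56

56


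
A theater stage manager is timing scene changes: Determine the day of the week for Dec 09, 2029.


Date: 2029-12-09
January 1, 2029 is a Monday
Day of year: 343
Offset from Jan 1: 342 days
342 mod 7 = 6
Result: Sunday

Sunday


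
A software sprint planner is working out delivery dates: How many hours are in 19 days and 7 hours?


Days: 19
Extra hours: 7
Hours per day: 24
Days to hours: 19 x 24 = 456
Total: 456 + 7 = 463

463


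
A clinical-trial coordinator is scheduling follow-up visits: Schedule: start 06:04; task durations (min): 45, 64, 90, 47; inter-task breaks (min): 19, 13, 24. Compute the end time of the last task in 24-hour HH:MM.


Start: 06:04 = 364 min from midnight
  after task 1 (45 min): 06:49
  after break (19 min): 07:08
  after task 2 (64 min): 08:12
  after break (13 min): 08:25
  after task 3 (90 min): 09:55
  after break (24 min): 10:19
  after task 4 (47 min): 11:06
Total elapsed: 302 minutes
End time: 11:06

11:06


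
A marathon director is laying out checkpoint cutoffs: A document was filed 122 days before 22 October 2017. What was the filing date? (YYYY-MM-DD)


Start: 2017-10-22
Subtracting 122 days
Days already passed in October: 22
After going back through October: 100 more days to subtract
September 2017: 30 days, 70 remaining
August 2017: 31 days, 39 remaining
July 2017: 31 days, 8 remaining
June 2017 has 30 days, need 8
Result: 2017-06-22

2017-06-22


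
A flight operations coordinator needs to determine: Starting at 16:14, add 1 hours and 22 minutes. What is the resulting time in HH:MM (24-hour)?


Start time: 16:14
Adding: 1 hours 22 minutes
Minutes: 14 + 22 = 36
Hours: 16 + 1 + 0 = 17
Result: 17:36

17:36


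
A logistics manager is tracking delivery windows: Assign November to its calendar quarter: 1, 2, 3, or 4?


Month: November (month 11)
Q1: January-March (months 1-3)
Q2: April-June (months 4-6)
Q3: July-September (months 7-9)
Q4: October-December (months 10-12)
Month 11 falls in Q4

4


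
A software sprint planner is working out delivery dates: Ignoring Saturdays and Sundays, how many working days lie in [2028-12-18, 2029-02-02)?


Start: 2028-12-18 (Monday)
End (exclusive): 2029-02-02 (Friday)
Total calendar days: 46
Full weeks: 46 // 7 = 6 -> 30 weekdays
Remaining 4 days starting on Monday:
  Mon(w), Tue(w), Wed(w), Thu(w) -> 4 weekdays
Total business days: 30 + 4 = 34

34


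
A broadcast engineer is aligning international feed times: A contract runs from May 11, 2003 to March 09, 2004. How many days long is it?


Start date: 2003-05-11
End date: 2004-03-09
May 2003: +21 days
Jun 2003: +30 days
Jul 2003: +31 days
... (8 more months)
Total: 303 days

303


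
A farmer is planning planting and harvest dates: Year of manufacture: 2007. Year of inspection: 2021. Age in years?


Birth year: 2007
Current year: 2021
Age = current year - birth year
Age = 2021 - 2007 = 14

14


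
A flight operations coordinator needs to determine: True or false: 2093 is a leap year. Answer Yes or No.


Year: 2093
Divisible by 4? 2093 / 4 = 523.25 -> No
Not divisible by 4, so NOT a leap year

No


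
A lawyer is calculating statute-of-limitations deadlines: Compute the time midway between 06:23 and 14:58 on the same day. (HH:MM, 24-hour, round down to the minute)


Start time: 06:23 = 383 minutes from midnight
End time: 14:58 = 898 minutes from midnight
Sum: 383 + 898 = 1281
Midpoint: 1281 / 2 = 640 minutes
Convert: 640 / 60 = 10 hours, 40 minutes
Result: 10:40

10:40


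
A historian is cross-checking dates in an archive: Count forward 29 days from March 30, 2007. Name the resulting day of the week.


Start: 2007-03-30 (Friday)
Step 1 - find target date: add 29 days
  2007-03-30 + 29 days = 2007-04-28
Step 2 - day of week:
  29 mod 7 = 1
  Friday + 1 days -> Saturday
Result: Saturday (2007-04-28)

Saturday


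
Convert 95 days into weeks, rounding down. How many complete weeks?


Total days: 95
Days per week: 7
Division: 95 / 7 = 13 remainder 4
Complete weeks: 13
Remaining days: 4

13


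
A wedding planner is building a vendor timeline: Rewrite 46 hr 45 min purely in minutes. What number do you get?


Hours: 46
Extra minutes: 45
Minutes per hour: 60
Hours to minutes: 46 x 60 = 2760
Total: 2760 + 45 = 2805

2805


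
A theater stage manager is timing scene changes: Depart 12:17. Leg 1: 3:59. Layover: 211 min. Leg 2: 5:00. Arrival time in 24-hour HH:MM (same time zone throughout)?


Depart: 12:17
Leg 1: +239 min -> 16:16
Layover: +211 min -> 19:47
Leg 2: +300 min -> 00:47
Total travel: 750 minutes = 12h 30m
Arrival: 00:47

00:47


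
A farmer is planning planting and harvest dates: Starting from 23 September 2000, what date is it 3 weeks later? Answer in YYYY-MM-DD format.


Start: 2000-09-23
Weeks to add: 3
Convert to days: 3 x 7 = 21 days
Add 21 days to 2000-09-23
Result: 2000-10-14

2000-10-14


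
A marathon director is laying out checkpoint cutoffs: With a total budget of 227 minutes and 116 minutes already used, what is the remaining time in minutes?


Total budget: 227 minutes
Time used: 116 minutes
Remaining: 227 - 116 = 111 minutes
Percent used: 51.1%
Percent remaining: 48.9%

111


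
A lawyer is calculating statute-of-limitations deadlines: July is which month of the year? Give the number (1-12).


Calendar month order:
6. June
7. July <--
8. August
July is month number 7

7


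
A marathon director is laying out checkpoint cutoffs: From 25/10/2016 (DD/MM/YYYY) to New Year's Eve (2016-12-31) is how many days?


Start: October 25, 2016
End: December 31, 2016
Days left in October: 6
November: 30
December: 31
Sum of remaining months: 61
Total: 6 + 61 = 67

67


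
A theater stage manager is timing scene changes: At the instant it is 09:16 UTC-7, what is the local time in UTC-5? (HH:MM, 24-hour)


Local time: 09:16 at UTC-7 (offset -7h)
Target zone: UTC-5 (offset -5h)
Difference: -5 - (-7) = 2 hours
Calculation: 9 + (2) = 11
Result: 11:16

11:16


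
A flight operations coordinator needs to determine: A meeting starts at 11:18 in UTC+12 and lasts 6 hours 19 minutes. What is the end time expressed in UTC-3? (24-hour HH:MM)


Start: 11:18 in UTC+12
Step 1 - add duration:
  minutes: 18 + 19 = 37
  hours: 11 + 6 + 0 = 17
  end in UTC+12: 17:37
Step 2 - convert UTC+12 -> UTC-3:
  offset difference: -3 - (12) = -15 hours
  17 + (-15) = 2 -> mod 24 = 2
Result: 02:37 in UTC-3

02:37


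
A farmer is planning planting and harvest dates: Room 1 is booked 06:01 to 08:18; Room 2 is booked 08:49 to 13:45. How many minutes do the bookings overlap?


Interval A: [361, 498] minutes from midnight
Interval B: [529, 825] minutes from midnight
Overlap start = max(361, 529) = 529
Overlap end = min(498, 825) = 498
End <= start, so the intervals do not overlap: 0 minutes

0


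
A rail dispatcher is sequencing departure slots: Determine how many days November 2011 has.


Month: November
Year: 2011
November is a 30-day month
Total: 30 days

30


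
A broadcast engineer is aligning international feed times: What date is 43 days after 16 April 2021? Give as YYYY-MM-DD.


Start: 2021-04-16
Adding 43 days
Days remaining in April: 14
After April: 29 days still to add
May 2021 has 31 days, need 29
Result: 2021-05-29

2021-05-29


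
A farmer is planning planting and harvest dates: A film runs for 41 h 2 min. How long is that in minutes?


Hours: 41
Minutes: 2
Convert hours to minutes: 41 x 60 = 2460
Add remaining minutes: 2460 + 2 = 2462

2462


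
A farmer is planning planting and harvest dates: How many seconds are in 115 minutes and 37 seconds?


Minutes: 115
Seconds: 37
Convert minutes to seconds: 115 x 60 = 6900
Add remaining seconds: 6900 + 37 = 6937

6937


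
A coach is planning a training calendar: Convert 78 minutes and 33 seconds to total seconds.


Minutes: 78
Extra seconds: 33
Seconds per minute: 60
Minutes to seconds: 78 x 60 = 4680
Total: 4680 + 33 = 4713

4713


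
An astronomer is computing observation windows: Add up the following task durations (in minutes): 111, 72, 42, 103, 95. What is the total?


Durations: 111, 72, 42, 103, 95
Running sum: 111
+ 72 = 183
+ 42 = 225
+ 103 = 328
+ 95 = 423
Total duration: 423 minutes
That is 7 hours and 3 minutes

423


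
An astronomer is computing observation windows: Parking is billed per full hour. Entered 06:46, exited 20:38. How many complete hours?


Start: 06:46
End: 20:38
Hour difference: 20 - 6 = 14 hours
Minute difference: 38 - 46 = -8 minutes
Total minutes: 832
Complete hours: 832 / 60 = 13 (remainder 52)

13


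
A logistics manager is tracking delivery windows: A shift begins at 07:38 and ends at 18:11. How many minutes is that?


Start time: 07:38 = 458 minutes from midnight
End time: 18:11 = 1091 minutes from midnight
Difference: 1091 - 458 = 633 minutes
That is 10 hours and 33 minutes

633


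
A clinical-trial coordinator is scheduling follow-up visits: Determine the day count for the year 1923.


Year: 1923
Check leap year rules:
Divisible by 4? No
1923 is not a leap year
Days: 365

365


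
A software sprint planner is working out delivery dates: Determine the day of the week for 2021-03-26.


Date: 2021-03-26
January 1, 2021 is a Friday
Day of year: 85
Offset from Jan 1: 84 days
84 mod 7 = 0
Result: Friday

Friday


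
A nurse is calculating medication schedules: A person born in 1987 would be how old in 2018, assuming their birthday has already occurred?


Birth year: 1987
Current year: 2018
Age = current year - birth year
Age = 2018 - 1987 = 31

31


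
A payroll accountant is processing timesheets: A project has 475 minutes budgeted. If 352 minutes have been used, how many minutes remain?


Total budget: 475 minutes
Time used: 352 minutes
Remaining: 475 - 352 = 123 minutes
Percent used: 74.1%
Percent remaining: 25.9%

123


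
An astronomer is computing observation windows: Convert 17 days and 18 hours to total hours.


Days: 17
Extra hours: 18
Hours per day: 24
Days to hours: 17 x 24 = 408
Total: 408 + 18 = 426

426


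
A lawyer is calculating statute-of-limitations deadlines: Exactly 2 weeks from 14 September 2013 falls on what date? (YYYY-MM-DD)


Start: 2013-09-14
Weeks to add: 2
Convert to days: 2 x 7 = 14 days
Add 14 days to 2013-09-14
Result: 2013-09-28

2013-09-28


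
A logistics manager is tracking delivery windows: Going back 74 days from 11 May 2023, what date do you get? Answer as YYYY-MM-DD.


Start: 2023-05-11
Subtracting 74 days
Days already passed in May: 11
After going back through May: 63 more days to subtract
April 2023: 30 days, 33 remaining
March 2023: 31 days, 2 remaining
February 2023 has 28 days, need 2
Result: 2023-02-26

2023-02-26


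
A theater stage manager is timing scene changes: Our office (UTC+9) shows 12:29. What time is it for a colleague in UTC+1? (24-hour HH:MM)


Local time: 12:29 at UTC+9 (offset 9h)
Target zone: UTC+1 (offset 1h)
Difference: 1 - (9) = -8 hours
Calculation: 12 + (-8) = 4
Result: 04:29

04:29


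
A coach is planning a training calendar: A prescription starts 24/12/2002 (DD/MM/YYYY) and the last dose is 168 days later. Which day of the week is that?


Start: 2002-12-24 (Tuesday)
Step 1 - find target date: add 168 days
  2002-12-24 + 168 days = 2003-06-10
Step 2 - day of week:
  168 mod 7 = 0
  Tuesday + 0 days -> Tuesday
Result: Tuesday (2003-06-10)

Tuesday


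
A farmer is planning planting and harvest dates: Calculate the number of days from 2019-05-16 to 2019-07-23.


Start date: 2019-05-16
End date: 2019-07-23
May 2019: +16 days
Jun 2019: +30 days
Jul 2019: +22 days
Total: 68 days

68


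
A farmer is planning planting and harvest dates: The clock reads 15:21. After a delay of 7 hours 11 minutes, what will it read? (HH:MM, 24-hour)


Start time: 15:21
Adding: 7 hours 11 minutes
Minutes: 21 + 11 = 32
Hours: 15 + 7 + 0 = 22
Result: 22:32

22:32


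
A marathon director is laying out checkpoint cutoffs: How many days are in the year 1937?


Year: 1937
Check leap year rules:
Divisible by 4? No
1937 is not a leap year
Days: 365

365


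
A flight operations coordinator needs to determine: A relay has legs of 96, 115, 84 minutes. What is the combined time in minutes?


Durations: 96, 115, 84
Running sum: 96
+ 115 = 211
+ 84 = 295
Total duration: 295 minutes
That is 4 hours and 55 minutes

295


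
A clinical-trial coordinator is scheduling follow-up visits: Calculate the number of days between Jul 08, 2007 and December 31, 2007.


Start: July 08, 2007
End: December 31, 2007
Days left in July: 23
August: 31
September: 30
October: 31
November: 30
... plus remaining months
Sum of remaining months: 153
Total: 23 + 153 = 176

176


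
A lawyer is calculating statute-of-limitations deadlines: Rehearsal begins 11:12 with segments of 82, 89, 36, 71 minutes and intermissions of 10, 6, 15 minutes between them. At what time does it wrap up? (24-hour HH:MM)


Start: 11:12 = 672 min from midnight
  after task 1 (82 min): 12:34
  after break (10 min): 12:44
  after task 2 (89 min): 14:13
  after break (6 min): 14:19
  after task 3 (36 min): 14:55
  after break (15 min): 15:10
  after task 4 (71 min): 16:21
Total elapsed: 309 minutes
End time: 16:21

16:21


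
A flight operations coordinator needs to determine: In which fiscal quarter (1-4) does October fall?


Month: October (month 10)
Q1: January-March (months 1-3)
Q2: April-June (months 4-6)
Q3: July-September (months 7-9)
Q4: October-December (months 10-12)
Month 10 falls in Q4

4


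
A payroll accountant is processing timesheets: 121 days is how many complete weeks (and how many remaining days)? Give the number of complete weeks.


Total days: 121
Days per week: 7
Division: 121 / 7 = 17 remainder 2
Complete weeks: 17
Remaining days: 2

17


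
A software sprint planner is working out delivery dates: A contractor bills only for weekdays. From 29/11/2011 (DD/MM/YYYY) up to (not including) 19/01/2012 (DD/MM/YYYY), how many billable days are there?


Start: 2011-11-29 (Tuesday)
End (exclusive): 2012-01-19 (Thursday)
Total calendar days: 51
Full weeks: 51 // 7 = 7 -> 35 weekdays
Remaining 2 days starting on Tuesday:
  Tue(w), Wed(w) -> 2 weekdays
Total business days: 35 + 2 = 37

37


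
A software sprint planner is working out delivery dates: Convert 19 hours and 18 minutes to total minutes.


Hours: 19
Minutes: 18
Convert hours to minutes: 19 x 60 = 1140
Add remaining minutes: 1140 + 18 = 1158

1158


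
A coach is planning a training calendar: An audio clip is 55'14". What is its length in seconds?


Minutes: 55
Seconds: 14
Convert minutes to seconds: 55 x 60 = 3300
Add remaining seconds: 3300 + 14 = 3314

3314


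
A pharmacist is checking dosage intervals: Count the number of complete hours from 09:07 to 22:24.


Start: 09:07
End: 22:24
Hour difference: 22 - 9 = 13 hours
Minute difference: 24 - 7 = 17 minutes
Total minutes: 797
Complete hours: 797 / 60 = 13 (remainder 17)

13


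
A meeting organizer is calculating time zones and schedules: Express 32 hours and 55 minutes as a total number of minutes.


Hours: 32
Extra minutes: 55
Minutes per hour: 60
Hours to minutes: 32 x 60 = 1920
Total: 1920 + 55 = 1975

1975


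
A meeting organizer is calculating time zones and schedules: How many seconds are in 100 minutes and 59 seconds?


Minutes: 100
Extra seconds: 59
Seconds per minute: 60
Minutes to seconds: 100 x 60 = 6000
Total: 6000 + 59 = 6059

6059


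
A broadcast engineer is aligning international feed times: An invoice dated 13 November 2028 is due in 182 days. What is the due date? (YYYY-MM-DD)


Start: 2028-11-13
Adding 182 days
Days remaining in November: 17
After November: 165 days still to add
December 2028: 31 days, 134 remaining
January 2029: 31 days, 103 remaining
February 2029: 28 days, 75 remaining
March 2029: 31 days, 44 remaining
Result: 2029-05-14

2029-05-14


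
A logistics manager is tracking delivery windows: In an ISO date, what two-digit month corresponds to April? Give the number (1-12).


Calendar month order:
3. March
4. April <--
5. May
April is month number 4

4


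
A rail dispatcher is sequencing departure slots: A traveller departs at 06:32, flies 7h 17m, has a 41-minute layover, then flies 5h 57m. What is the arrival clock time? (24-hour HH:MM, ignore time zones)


Depart: 06:32
Leg 1: +437 min -> 13:49
Layover: +41 min -> 14:30
Leg 2: +357 min -> 20:27
Total travel: 835 minutes = 13h 55m
Arrival: 20:27

20:27


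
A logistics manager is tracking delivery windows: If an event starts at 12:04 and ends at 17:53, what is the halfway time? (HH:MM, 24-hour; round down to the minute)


Start time: 12:04 = 724 minutes from midnight
End time: 17:53 = 1073 minutes from midnight
Sum: 724 + 1073 = 1797
Midpoint: 1797 / 2 = 898 minutes
Convert: 898 / 60 = 14 hours, 58 minutes
Result: 14:58

14:58


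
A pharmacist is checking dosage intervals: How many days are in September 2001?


Month: September
Year: 2001
September is a 30-day month
Total: 30 days

30


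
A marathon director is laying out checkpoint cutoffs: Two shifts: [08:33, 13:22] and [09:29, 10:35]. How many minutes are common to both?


Interval A: [513, 802] minutes from midnight
Interval B: [569, 635] minutes from midnight
Overlap start = max(513, 569) = 569
Overlap end = min(802, 635) = 635
Overlap = 635 - 569 = 66 minutes

66


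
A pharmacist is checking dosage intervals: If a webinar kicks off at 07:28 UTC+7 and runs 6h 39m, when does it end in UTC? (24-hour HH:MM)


Start: 07:28 in UTC+7
Step 1 - add duration:
  minutes: 28 + 39 = 67 (carry 1h)
  hours: 7 + 6 + 1 = 14
  end in UTC+7: 14:07
Step 2 - convert UTC+7 -> UTC:
  offset difference: 0 - (7) = -7 hours
  14 + (-7) = 7 -> mod 24 = 7
Result: 07:07 in UTC

07:07


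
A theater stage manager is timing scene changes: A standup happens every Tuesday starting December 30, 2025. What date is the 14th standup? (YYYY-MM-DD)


First occurrence: 2025-12-30 (occurrence 1)
Each occurrence is 7 days after the previous.
Occurrence 14 is 13 weeks after the first.
13 weeks = 91 days
2025-12-30 + 91 days = 2026-03-31

2026-03-31


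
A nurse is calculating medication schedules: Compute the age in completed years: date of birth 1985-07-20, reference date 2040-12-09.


Birth: 1985-07-20
Reference: 2040-12-09
Year difference: 2040 - 1985 = 55
Has birthday (07-20) occurred by 12-09? Yes
Age in full years: 55

55


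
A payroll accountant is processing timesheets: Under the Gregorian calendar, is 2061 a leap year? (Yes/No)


Year: 2061
Divisible by 4? 2061 / 4 = 515.25 -> No
Not divisible by 4, so NOT a leap year

No


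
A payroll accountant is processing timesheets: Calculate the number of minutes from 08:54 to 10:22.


Start time: 08:54 = 534 minutes from midnight
End time: 10:22 = 622 minutes from midnight
Difference: 622 - 534 = 88 minutes
That is 1 hours and 28 minutes

88


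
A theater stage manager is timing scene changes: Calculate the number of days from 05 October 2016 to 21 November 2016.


Start date: 2016-10-05
End date: 2016-11-21
Oct 2016: +27 days
Nov 2016: +20 days
Total: 47 days

47


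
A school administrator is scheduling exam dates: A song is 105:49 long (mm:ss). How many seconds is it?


Minutes: 105
Extra seconds: 49
Seconds per minute: 60
Minutes to seconds: 105 x 60 = 6300
Total: 6300 + 49 = 6349

6349


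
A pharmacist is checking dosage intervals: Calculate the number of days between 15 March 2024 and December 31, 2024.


Start: March 15, 2024
End: December 31, 2024
Days left in March: 16
April: 30
May: 31
June: 30
July: 31
... plus remaining months
Sum of remaining months: 275
Total: 16 + 275 = 291

291


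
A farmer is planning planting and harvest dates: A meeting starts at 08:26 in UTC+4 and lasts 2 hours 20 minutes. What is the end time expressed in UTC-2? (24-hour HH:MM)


Start: 08:26 in UTC+4
Step 1 - add duration:
  minutes: 26 + 20 = 46
  hours: 8 + 2 + 0 = 10
  end in UTC+4: 10:46
Step 2 - convert UTC+4 -> UTC-2:
  offset difference: -2 - (4) = -6 hours
  10 + (-6) = 4 -> mod 24 = 4
Result: 04:46 in UTC-2

04:46


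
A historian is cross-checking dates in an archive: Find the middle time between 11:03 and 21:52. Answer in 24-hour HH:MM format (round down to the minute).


Start time: 11:03 = 663 minutes from midnight
End time: 21:52 = 1312 minutes from midnight
Sum: 663 + 1312 = 1975
Midpoint: 1975 / 2 = 987 minutes
Convert: 987 / 60 = 16 hours, 27 minutes
Result: 16:27

16:27


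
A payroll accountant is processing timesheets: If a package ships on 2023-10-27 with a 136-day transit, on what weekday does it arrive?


Start: 2023-10-27 (Friday)
Step 1 - find target date: add 136 days
  2023-10-27 + 136 days = 2024-03-11
Step 2 - day of week:
  136 mod 7 = 3
  Friday + 3 days -> Monday
Result: Monday (2024-03-11)

Monday


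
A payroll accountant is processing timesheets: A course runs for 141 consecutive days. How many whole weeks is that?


Total days: 141
Days per week: 7
Division: 141 / 7 = 20 remainder 1
Complete weeks: 20
Remaining days: 1

20


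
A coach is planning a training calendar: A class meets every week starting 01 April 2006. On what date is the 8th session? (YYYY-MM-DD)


First occurrence: 2006-04-01 (occurrence 1)
Each occurrence is 7 days after the previous.
Occurrence 8 is 7 weeks after the first.
7 weeks = 49 days
2006-04-01 + 49 days = 2006-05-20

2006-05-20


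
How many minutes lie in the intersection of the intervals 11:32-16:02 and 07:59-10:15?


Interval A: [692, 962] minutes from midnight
Interval B: [479, 615] minutes from midnight
Overlap start = max(692, 479) = 692
Overlap end = min(962, 615) = 615
End <= start, so the intervals do not overlap: 0 minutes

0


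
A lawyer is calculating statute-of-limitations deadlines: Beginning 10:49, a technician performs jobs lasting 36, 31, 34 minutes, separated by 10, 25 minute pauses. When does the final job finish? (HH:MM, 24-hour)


Start: 10:49 = 649 min from midnight
  after task 1 (36 min): 11:25
  after break (10 min): 11:35
  after task 2 (31 min): 12:06
  after break (25 min): 12:31
  after task 3 (34 min): 13:05
Total elapsed: 136 minutes
End time: 13:05

13:05


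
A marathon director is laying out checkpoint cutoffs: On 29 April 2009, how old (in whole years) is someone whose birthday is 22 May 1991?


Birth: 1991-05-22
Reference: 2009-04-29
Year difference: 2009 - 1991 = 18
Has birthday (05-22) occurred by 04-29? No
Birthday not yet reached this year -> subtract 1
Age in full years: 17

17


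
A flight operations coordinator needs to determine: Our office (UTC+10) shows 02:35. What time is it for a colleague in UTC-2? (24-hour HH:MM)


Local time: 02:35 at UTC+10 (offset 10h)
Target zone: UTC-2 (offset -2h)
Difference: -2 - (10) = -12 hours
Calculation: 2 + (-12) = -10
Wraparound: (-10) mod 24 = 14
Result: 14:35

14:35


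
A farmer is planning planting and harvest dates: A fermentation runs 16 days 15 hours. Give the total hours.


Days: 16
Extra hours: 15
Hours per day: 24
Days to hours: 16 x 24 = 384
Total: 384 + 15 = 399

399


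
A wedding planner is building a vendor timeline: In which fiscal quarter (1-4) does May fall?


Month: May (month 5)
Q1: January-March (months 1-3)
Q2: April-June (months 4-6)
Q3: July-September (months 7-9)
Q4: October-December (months 10-12)
Month 5 falls in Q2

2


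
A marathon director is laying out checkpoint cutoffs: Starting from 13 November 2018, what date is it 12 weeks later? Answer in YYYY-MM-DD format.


Start: 2018-11-13
Weeks to add: 12
Convert to days: 12 x 7 = 84 days
Add 84 days to 2018-11-13
Result: 2019-02-05

2019-02-05


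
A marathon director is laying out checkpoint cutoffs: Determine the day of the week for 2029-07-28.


Date: 2029-07-28
January 1, 2029 is a Monday
Day of year: 209
Offset from Jan 1: 208 days
208 mod 7 = 5
Result: Saturday

Saturday


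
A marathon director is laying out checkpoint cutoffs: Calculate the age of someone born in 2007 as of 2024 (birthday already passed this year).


Birth year: 2007
Current year: 2024
Age = current year - birth year
Age = 2024 - 2007 = 17

17


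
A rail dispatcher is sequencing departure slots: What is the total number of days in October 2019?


Month: October
Year: 2019
October is a 31-day month
Total: 31 days

31


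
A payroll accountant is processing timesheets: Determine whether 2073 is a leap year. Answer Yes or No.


Year: 2073
Divisible by 4? 2073 / 4 = 518.25 -> No
Not divisible by 4, so NOT a leap year

No


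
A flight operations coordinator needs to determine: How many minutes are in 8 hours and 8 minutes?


Hours: 8
Minutes: 8
Convert hours to minutes: 8 x 60 = 480
Add remaining minutes: 480 + 8 = 488

488


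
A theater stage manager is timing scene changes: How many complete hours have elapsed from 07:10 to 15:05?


Start: 07:10
End: 15:05
Hour difference: 15 - 7 = 8 hours
Minute difference: 5 - 10 = -5 minutes
Total minutes: 475
Complete hours: 475 / 60 = 7 (remainder 55)

7


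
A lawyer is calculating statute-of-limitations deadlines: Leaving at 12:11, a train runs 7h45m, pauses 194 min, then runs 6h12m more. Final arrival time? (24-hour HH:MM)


Depart: 12:11
Leg 1: +465 min -> 19:56
Layover: +194 min -> 23:10
Leg 2: +372 min -> 05:22
Total travel: 1031 minutes = 17h 11m
Arrival: 05:22

05:22


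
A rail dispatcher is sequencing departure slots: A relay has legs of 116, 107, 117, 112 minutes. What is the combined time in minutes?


Durations: 116, 107, 117, 112
Running sum: 116
+ 107 = 223
+ 117 = 340
+ 112 = 452
Total duration: 452 minutes
That is 7 hours and 32 minutes

452


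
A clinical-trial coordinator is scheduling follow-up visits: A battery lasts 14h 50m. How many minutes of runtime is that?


Hours: 14
Extra minutes: 50
Minutes per hour: 60
Hours to minutes: 14 x 60 = 840
Total: 840 + 50 = 890

890


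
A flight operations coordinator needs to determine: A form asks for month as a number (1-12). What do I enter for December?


Calendar month order:
11. November
12. December <--
December is month number 12

12


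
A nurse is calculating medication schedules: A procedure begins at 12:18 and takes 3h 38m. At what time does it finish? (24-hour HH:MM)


Start time: 12:18
Adding: 3 hours 38 minutes
Minutes: 18 + 38 = 56
Hours: 12 + 3 + 0 = 15
Result: 15:56

15:56


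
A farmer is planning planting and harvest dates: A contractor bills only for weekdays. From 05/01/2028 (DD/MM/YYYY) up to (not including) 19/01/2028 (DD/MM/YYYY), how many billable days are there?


Start: 2028-01-05 (Wednesday)
End (exclusive): 2028-01-19 (Wednesday)
Total calendar days: 14
Full weeks: 14 // 7 = 2 -> 10 weekdays
Remaining 0 days starting on Wednesday:
Total business days: 10 + 0 = 10

10


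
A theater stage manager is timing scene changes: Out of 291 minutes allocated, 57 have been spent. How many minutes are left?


Total budget: 291 minutes
Time used: 57 minutes
Remaining: 291 - 57 = 234 minutes
Percent used: 19.6%
Percent remaining: 80.4%

234


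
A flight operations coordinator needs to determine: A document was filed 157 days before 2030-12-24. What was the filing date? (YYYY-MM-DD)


Start: 2030-12-24
Subtracting 157 days
Days already passed in December: 24
After going back through December: 133 more days to subtract
November 2030: 30 days, 103 remaining
October 2030: 31 days, 72 remaining
September 2030: 30 days, 42 remaining
August 2030: 31 days, 11 remaining
Result: 2030-07-20

2030-07-20


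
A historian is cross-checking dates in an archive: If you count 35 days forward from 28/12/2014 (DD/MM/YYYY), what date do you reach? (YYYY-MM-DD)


Start: 2014-12-28
Adding 35 days
Days remaining in December: 3
After December: 32 days still to add
January 2015: 31 days, 1 remaining
February 2015 has 28 days, need 1
Result: 2015-02-01

2015-02-01


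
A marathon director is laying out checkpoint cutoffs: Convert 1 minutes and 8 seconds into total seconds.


Minutes: 1
Seconds: 8
Convert minutes to seconds: 1 x 60 = 60
Add remaining seconds: 60 + 8 = 68

68


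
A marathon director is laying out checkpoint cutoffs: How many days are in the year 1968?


Year: 1968
Check leap year rules:
Divisible by 4? Yes
Divisible by 100? No
1968 is a leap year
Days: 366

366


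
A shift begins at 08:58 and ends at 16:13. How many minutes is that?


Start time: 08:58 = 538 minutes from midnight
End time: 16:13 = 973 minutes from midnight
Difference: 973 - 538 = 435 minutes
That is 7 hours and 15 minutes

435


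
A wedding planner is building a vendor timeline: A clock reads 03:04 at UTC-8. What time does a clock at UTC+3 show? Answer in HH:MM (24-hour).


Local time: 03:04 at UTC-8 (offset -8h)
Target zone: UTC+3 (offset 3h)
Difference: 3 - (-8) = 11 hours
Calculation: 3 + (11) = 14
Result: 14:04

14:04


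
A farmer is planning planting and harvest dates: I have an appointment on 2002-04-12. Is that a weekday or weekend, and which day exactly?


Date: 2002-04-12
January 1, 2002 is a Tuesday
Day of year: 102
Offset from Jan 1: 101 days
101 mod 7 = 3
Result: Friday

Friday


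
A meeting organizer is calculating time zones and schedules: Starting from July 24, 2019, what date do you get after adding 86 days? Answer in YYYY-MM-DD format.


Start: 2019-07-24
Adding 86 days
Days remaining in July: 7
After July: 79 days still to add
August 2019: 31 days, 48 remaining
September 2019: 30 days, 18 remaining
October 2019 has 31 days, need 18
Result: 2019-10-18

2019-10-18
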